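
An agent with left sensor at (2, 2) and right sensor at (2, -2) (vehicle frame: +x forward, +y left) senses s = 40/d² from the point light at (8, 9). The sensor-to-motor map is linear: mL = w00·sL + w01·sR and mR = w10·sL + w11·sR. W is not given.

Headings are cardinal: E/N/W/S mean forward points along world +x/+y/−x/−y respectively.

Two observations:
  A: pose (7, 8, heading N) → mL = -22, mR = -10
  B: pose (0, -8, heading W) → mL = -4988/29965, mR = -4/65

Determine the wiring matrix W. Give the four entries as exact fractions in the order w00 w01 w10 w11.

obs A: pose=(7,8,N) → sL=4, sR=20, mL=-22, mR=-10
obs B: pose=(0,-8,W) → sL=40/461, sR=8/65, mL=-4988/29965, mR=-4/65
sensor matrix S = [[4, 20], [40/461, 8/65]]; det S = -37248/29965
solve [mL_A; mL_B] = S·[w00; w01] and [mR_A; mR_B] = S·[w10; w11]:
  w00 = -1/2, w01 = -1, w10 = 0, w11 = -1/2

-1/2 -1 0 -1/2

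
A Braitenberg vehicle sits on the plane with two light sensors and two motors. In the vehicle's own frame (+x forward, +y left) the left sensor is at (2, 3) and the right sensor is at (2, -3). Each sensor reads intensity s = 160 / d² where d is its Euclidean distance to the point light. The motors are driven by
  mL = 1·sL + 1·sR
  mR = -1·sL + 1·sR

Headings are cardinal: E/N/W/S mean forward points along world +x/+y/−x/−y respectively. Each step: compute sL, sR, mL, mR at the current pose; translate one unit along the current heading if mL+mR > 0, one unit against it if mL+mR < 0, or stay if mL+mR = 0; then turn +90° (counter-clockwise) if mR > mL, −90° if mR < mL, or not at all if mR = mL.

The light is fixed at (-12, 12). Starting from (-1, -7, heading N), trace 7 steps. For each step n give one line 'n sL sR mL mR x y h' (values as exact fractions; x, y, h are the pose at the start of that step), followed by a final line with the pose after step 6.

0 160/353 32/97 26816/34241 -4224/34241 -1 -7 N
1 80/197 16/61 8032/12017 -1728/12017 -1 -6 E
2 32/125 160/481 35392/60125 4608/60125 0 -6 S
3 20/73 40/89 4700/6497 1140/6497 0 -7 W
4 160/353 32/97 26816/34241 -4224/34241 -1 -7 N
5 80/197 16/61 8032/12017 -1728/12017 -1 -6 E
6 32/125 160/481 35392/60125 4608/60125 0 -6 S
final 0 -7 W

n=0: pose=(-1,-7,N); sL=160/353, sR=32/97; mL=26816/34241, mR=-4224/34241; mL+mR=64/97 → advance +1; mR−mL=-320/353 → turn -1·90°
n=1: pose=(-1,-6,E); sL=80/197, sR=16/61; mL=8032/12017, mR=-1728/12017; mL+mR=32/61 → advance +1; mR−mL=-160/197 → turn -1·90°
n=2: pose=(0,-6,S); sL=32/125, sR=160/481; mL=35392/60125, mR=4608/60125; mL+mR=320/481 → advance +1; mR−mL=-64/125 → turn -1·90°
n=3: pose=(0,-7,W); sL=20/73, sR=40/89; mL=4700/6497, mR=1140/6497; mL+mR=80/89 → advance +1; mR−mL=-40/73 → turn -1·90°
n=4: pose=(-1,-7,N); sL=160/353, sR=32/97; mL=26816/34241, mR=-4224/34241; mL+mR=64/97 → advance +1; mR−mL=-320/353 → turn -1·90°
n=5: pose=(-1,-6,E); sL=80/197, sR=16/61; mL=8032/12017, mR=-1728/12017; mL+mR=32/61 → advance +1; mR−mL=-160/197 → turn -1·90°
n=6: pose=(0,-6,S); sL=32/125, sR=160/481; mL=35392/60125, mR=4608/60125; mL+mR=320/481 → advance +1; mR−mL=-64/125 → turn -1·90°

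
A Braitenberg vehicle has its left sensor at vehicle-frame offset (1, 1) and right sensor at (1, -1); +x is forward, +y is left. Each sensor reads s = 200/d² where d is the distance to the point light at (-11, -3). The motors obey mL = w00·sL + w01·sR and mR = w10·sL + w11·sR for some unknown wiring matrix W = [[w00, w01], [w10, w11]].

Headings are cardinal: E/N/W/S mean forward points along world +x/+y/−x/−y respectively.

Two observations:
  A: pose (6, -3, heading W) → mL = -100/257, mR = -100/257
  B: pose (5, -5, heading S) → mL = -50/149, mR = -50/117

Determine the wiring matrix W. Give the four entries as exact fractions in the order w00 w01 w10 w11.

-1/2 0 0 -1/2

obs A: pose=(6,-3,W) → sL=200/257, sR=200/257, mL=-100/257, mR=-100/257
obs B: pose=(5,-5,S) → sL=100/149, sR=100/117, mL=-50/149, mR=-50/117
sensor matrix S = [[200/257, 200/257], [100/149, 100/117]]; det S = 640000/4480281
solve [mL_A; mL_B] = S·[w00; w01] and [mR_A; mR_B] = S·[w10; w11]:
  w00 = -1/2, w01 = 0, w10 = 0, w11 = -1/2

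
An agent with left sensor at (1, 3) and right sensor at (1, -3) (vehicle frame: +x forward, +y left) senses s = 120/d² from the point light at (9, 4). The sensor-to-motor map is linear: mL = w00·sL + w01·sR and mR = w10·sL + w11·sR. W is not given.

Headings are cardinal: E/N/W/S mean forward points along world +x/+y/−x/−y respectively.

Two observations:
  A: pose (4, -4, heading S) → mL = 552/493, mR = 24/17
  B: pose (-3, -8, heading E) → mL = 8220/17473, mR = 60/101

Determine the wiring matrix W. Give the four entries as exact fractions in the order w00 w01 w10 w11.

1/2 1/2 1 0

obs A: pose=(4,-4,S) → sL=24/17, sR=24/29, mL=552/493, mR=24/17
obs B: pose=(-3,-8,E) → sL=60/101, sR=60/173, mL=8220/17473, mR=60/101
sensor matrix S = [[24/17, 24/29], [60/101, 60/173]]; det S = -17280/8614189
solve [mL_A; mL_B] = S·[w00; w01] and [mR_A; mR_B] = S·[w10; w11]:
  w00 = 1/2, w01 = 1/2, w10 = 1, w11 = 0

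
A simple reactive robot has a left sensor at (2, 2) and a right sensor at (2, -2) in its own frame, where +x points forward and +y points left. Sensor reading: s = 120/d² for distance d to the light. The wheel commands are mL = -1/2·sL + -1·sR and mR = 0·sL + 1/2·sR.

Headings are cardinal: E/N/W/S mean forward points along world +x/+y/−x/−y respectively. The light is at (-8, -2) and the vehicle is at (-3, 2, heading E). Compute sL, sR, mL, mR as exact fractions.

left sensor world pos  = (-1, 4); dL² = 85
right sensor world pos = (-1, 0); dR² = 53
sL = 120/85 = 24/17
sR = 120/53 = 120/53
mL = -1/2·sL + -1·sR = -2676/901
mR = 0·sL + 1/2·sR = 60/53

24/17 120/53 -2676/901 60/53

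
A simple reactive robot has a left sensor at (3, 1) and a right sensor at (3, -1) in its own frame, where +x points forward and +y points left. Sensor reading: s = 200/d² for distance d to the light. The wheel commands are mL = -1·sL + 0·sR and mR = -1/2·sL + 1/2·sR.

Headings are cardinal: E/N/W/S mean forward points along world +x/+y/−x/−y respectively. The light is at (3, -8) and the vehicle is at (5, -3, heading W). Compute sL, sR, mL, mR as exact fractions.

left sensor world pos  = (2, -4); dL² = 17
right sensor world pos = (2, -2); dR² = 37
sL = 200/17 = 200/17
sR = 200/37 = 200/37
mL = -1·sL + 0·sR = -200/17
mR = -1/2·sL + 1/2·sR = -2000/629

200/17 200/37 -200/17 -2000/629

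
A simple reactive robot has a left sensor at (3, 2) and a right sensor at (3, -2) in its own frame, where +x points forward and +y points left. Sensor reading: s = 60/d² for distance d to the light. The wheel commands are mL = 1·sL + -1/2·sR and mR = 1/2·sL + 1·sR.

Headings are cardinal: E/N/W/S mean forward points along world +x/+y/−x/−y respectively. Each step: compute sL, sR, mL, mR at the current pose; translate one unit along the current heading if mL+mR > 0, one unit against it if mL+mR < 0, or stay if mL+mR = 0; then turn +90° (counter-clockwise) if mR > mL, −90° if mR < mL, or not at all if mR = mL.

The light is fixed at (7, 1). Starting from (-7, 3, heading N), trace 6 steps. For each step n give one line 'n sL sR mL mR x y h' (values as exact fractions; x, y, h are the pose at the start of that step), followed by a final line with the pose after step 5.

0 60/281 60/169 1710/47489 21930/47489 -7 3 N
1 6/29 30/157 507/4553 1341/4553 -7 4 W
2 60/169 60/289 12270/48841 18810/48841 -8 4 S
3 3/8 5/12 1/6 29/48 -8 3 E
4 60/281 60/169 1710/47489 21930/47489 -7 3 N
5 6/29 30/157 507/4553 1341/4553 -7 4 W
final -8 4 S

n=0: pose=(-7,3,N); sL=60/281, sR=60/169; mL=1710/47489, mR=21930/47489; mL+mR=23640/47489 → advance +1; mR−mL=20220/47489 → turn +1·90°
n=1: pose=(-7,4,W); sL=6/29, sR=30/157; mL=507/4553, mR=1341/4553; mL+mR=1848/4553 → advance +1; mR−mL=834/4553 → turn +1·90°
n=2: pose=(-8,4,S); sL=60/169, sR=60/289; mL=12270/48841, mR=18810/48841; mL+mR=31080/48841 → advance +1; mR−mL=6540/48841 → turn +1·90°
n=3: pose=(-8,3,E); sL=3/8, sR=5/12; mL=1/6, mR=29/48; mL+mR=37/48 → advance +1; mR−mL=7/16 → turn +1·90°
n=4: pose=(-7,3,N); sL=60/281, sR=60/169; mL=1710/47489, mR=21930/47489; mL+mR=23640/47489 → advance +1; mR−mL=20220/47489 → turn +1·90°
n=5: pose=(-7,4,W); sL=6/29, sR=30/157; mL=507/4553, mR=1341/4553; mL+mR=1848/4553 → advance +1; mR−mL=834/4553 → turn +1·90°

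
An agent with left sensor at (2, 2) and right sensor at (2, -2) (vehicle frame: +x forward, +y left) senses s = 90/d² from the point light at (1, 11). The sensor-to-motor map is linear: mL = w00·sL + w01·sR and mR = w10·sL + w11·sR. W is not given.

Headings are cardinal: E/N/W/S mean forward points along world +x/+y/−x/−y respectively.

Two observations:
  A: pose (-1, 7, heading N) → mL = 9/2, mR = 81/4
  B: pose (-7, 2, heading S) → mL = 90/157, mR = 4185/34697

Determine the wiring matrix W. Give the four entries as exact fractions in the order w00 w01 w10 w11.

obs A: pose=(-1,7,N) → sL=9/2, sR=45/2, mL=9/2, mR=81/4
obs B: pose=(-7,2,S) → sL=90/157, sR=90/221, mL=90/157, mR=4185/34697
sensor matrix S = [[9/2, 45/2], [90/157, 90/221]]; det S = -383940/34697
solve [mL_A; mL_B] = S·[w00; w01] and [mR_A; mR_B] = S·[w10; w11]:
  w00 = 1, w01 = 0, w10 = -1/2, w11 = 1

1 0 -1/2 1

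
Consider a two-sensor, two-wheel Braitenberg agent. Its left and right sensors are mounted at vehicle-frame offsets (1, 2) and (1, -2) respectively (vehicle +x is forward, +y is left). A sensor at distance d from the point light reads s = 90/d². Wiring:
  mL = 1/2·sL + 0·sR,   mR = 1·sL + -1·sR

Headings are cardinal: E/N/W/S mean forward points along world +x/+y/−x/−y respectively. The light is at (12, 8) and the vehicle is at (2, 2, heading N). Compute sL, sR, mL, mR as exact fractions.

90/169 90/89 45/169 -7200/15041

left sensor world pos  = (0, 3); dL² = 169
right sensor world pos = (4, 3); dR² = 89
sL = 90/169 = 90/169
sR = 90/89 = 90/89
mL = 1/2·sL + 0·sR = 45/169
mR = 1·sL + -1·sR = -7200/15041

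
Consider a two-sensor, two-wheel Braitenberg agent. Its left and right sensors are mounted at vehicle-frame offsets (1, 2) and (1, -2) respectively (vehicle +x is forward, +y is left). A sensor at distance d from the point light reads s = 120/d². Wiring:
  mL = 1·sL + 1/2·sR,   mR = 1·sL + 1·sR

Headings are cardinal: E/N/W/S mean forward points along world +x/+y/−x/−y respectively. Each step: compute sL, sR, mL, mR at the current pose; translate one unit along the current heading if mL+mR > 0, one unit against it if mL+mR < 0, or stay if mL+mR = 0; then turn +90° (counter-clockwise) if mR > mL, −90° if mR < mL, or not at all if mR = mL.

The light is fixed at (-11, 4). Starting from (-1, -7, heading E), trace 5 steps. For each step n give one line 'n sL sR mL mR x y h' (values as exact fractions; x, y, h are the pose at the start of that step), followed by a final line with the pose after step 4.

0 60/101 12/29 2346/2929 2952/2929 -1 -7 E
1 120/181 120/269 43140/48689 54000/48689 0 -7 N
2 30/61 30/41 2145/2501 3060/2501 0 -6 W
3 24/53 24/37 1524/1961 2160/1961 -1 -6 S
4 60/101 12/29 2346/2929 2952/2929 -1 -7 E
final 0 -7 N

n=0: pose=(-1,-7,E); sL=60/101, sR=12/29; mL=2346/2929, mR=2952/2929; mL+mR=5298/2929 → advance +1; mR−mL=6/29 → turn +1·90°
n=1: pose=(0,-7,N); sL=120/181, sR=120/269; mL=43140/48689, mR=54000/48689; mL+mR=97140/48689 → advance +1; mR−mL=60/269 → turn +1·90°
n=2: pose=(0,-6,W); sL=30/61, sR=30/41; mL=2145/2501, mR=3060/2501; mL+mR=5205/2501 → advance +1; mR−mL=15/41 → turn +1·90°
n=3: pose=(-1,-6,S); sL=24/53, sR=24/37; mL=1524/1961, mR=2160/1961; mL+mR=3684/1961 → advance +1; mR−mL=12/37 → turn +1·90°
n=4: pose=(-1,-7,E); sL=60/101, sR=12/29; mL=2346/2929, mR=2952/2929; mL+mR=5298/2929 → advance +1; mR−mL=6/29 → turn +1·90°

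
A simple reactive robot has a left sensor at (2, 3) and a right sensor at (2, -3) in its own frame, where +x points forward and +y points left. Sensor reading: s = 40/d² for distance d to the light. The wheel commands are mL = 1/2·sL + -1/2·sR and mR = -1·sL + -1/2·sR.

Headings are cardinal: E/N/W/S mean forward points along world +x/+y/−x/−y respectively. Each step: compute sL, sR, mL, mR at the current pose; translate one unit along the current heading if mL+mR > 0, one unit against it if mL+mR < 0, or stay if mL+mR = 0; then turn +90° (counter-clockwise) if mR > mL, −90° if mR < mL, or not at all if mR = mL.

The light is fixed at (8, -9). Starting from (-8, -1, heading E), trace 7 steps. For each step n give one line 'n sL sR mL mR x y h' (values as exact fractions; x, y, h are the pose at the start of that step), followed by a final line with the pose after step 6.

n=0: pose=(-8,-1,E); sL=40/317, sR=40/221; mL=-1920/70057, mR=-15180/70057; mL+mR=-17100/70057 → advance -1; mR−mL=-60/317 → turn -1·90°
n=1: pose=(-9,-1,S); sL=5/29, sR=10/109; mL=255/6322, mR=-690/3161; mL+mR=-1125/6322 → advance -1; mR−mL=-15/58 → turn -1·90°
n=2: pose=(-9,0,W); sL=40/397, sR=8/101; mL=432/40097, mR=-5628/40097; mL+mR=-5196/40097 → advance -1; mR−mL=-60/397 → turn -1·90°
n=3: pose=(-8,0,N); sL=20/241, sR=4/29; mL=-192/6989, mR=-1062/6989; mL+mR=-1254/6989 → advance -1; mR−mL=-30/241 → turn -1·90°
n=4: pose=(-8,-1,E); sL=40/317, sR=40/221; mL=-1920/70057, mR=-15180/70057; mL+mR=-17100/70057 → advance -1; mR−mL=-60/317 → turn -1·90°
n=5: pose=(-9,-1,S); sL=5/29, sR=10/109; mL=255/6322, mR=-690/3161; mL+mR=-1125/6322 → advance -1; mR−mL=-15/58 → turn -1·90°
n=6: pose=(-9,0,W); sL=40/397, sR=8/101; mL=432/40097, mR=-5628/40097; mL+mR=-5196/40097 → advance -1; mR−mL=-60/397 → turn -1·90°

0 40/317 40/221 -1920/70057 -15180/70057 -8 -1 E
1 5/29 10/109 255/6322 -690/3161 -9 -1 S
2 40/397 8/101 432/40097 -5628/40097 -9 0 W
3 20/241 4/29 -192/6989 -1062/6989 -8 0 N
4 40/317 40/221 -1920/70057 -15180/70057 -8 -1 E
5 5/29 10/109 255/6322 -690/3161 -9 -1 S
6 40/397 8/101 432/40097 -5628/40097 -9 0 W
final -8 0 N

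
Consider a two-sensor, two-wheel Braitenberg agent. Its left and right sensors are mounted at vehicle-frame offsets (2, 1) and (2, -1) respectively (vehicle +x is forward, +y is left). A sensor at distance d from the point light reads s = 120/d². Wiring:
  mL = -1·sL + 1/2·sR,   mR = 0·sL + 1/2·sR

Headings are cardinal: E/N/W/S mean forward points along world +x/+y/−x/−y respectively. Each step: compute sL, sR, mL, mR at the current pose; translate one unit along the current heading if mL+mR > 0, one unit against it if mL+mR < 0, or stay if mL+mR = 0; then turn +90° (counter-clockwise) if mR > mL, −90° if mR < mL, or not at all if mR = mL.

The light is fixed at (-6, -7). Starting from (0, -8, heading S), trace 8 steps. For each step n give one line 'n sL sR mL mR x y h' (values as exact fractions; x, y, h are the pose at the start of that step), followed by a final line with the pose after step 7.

n=0: pose=(0,-8,S); sL=60/29, sR=60/17; mL=-150/493, mR=30/17; mL+mR=720/493 → advance +1; mR−mL=60/29 → turn +1·90°
n=1: pose=(0,-9,E); sL=24/13, sR=120/73; mL=-972/949, mR=60/73; mL+mR=-192/949 → advance -1; mR−mL=24/13 → turn +1·90°
n=2: pose=(-1,-9,N); sL=15/2, sR=10/3; mL=-35/6, mR=5/3; mL+mR=-25/6 → advance -1; mR−mL=15/2 → turn +1·90°
n=3: pose=(-1,-10,W); sL=24/5, sR=120/13; mL=-12/65, mR=60/13; mL+mR=288/65 → advance +1; mR−mL=24/5 → turn +1·90°
n=4: pose=(-2,-10,S); sL=12/5, sR=60/17; mL=-54/85, mR=30/17; mL+mR=96/85 → advance +1; mR−mL=12/5 → turn +1·90°
n=5: pose=(-2,-11,E); sL=8/3, sR=120/61; mL=-308/183, mR=60/61; mL+mR=-128/183 → advance -1; mR−mL=8/3 → turn +1·90°
n=6: pose=(-3,-11,N); sL=15, sR=6; mL=-12, mR=3; mL+mR=-9 → advance -1; mR−mL=15 → turn +1·90°
n=7: pose=(-3,-12,W); sL=120/37, sR=120/17; mL=180/629, mR=60/17; mL+mR=2400/629 → advance +1; mR−mL=120/37 → turn +1·90°

0 60/29 60/17 -150/493 30/17 0 -8 S
1 24/13 120/73 -972/949 60/73 0 -9 E
2 15/2 10/3 -35/6 5/3 -1 -9 N
3 24/5 120/13 -12/65 60/13 -1 -10 W
4 12/5 60/17 -54/85 30/17 -2 -10 S
5 8/3 120/61 -308/183 60/61 -2 -11 E
6 15 6 -12 3 -3 -11 N
7 120/37 120/17 180/629 60/17 -3 -12 W
final -4 -12 S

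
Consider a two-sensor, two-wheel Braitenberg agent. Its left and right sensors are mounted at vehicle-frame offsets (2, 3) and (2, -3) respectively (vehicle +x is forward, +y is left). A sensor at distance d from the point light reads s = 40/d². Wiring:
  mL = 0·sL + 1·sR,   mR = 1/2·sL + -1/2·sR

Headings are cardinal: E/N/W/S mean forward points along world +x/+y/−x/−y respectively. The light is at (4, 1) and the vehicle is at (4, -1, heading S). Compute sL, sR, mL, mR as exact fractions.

left sensor world pos  = (7, -3); dL² = 25
right sensor world pos = (1, -3); dR² = 25
sL = 40/25 = 8/5
sR = 40/25 = 8/5
mL = 0·sL + 1·sR = 8/5
mR = 1/2·sL + -1/2·sR = 0

8/5 8/5 8/5 0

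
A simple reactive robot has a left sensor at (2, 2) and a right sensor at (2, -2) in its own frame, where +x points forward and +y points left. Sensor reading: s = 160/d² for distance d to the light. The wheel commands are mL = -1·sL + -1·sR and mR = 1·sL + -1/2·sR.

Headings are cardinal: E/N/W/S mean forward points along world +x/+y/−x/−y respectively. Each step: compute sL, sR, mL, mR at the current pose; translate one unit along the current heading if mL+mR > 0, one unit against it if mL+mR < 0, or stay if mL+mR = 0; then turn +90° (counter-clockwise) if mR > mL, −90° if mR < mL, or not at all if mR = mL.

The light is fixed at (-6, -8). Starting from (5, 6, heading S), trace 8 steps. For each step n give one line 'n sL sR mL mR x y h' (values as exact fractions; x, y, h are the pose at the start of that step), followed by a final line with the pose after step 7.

0 160/313 32/45 -17216/14085 2192/14085 5 6 S
1 80/229 80/169 -31840/38701 4360/38701 5 7 E
2 160/353 160/433 -125760/152849 41040/152849 4 7 N
3 10/13 1/2 -33/26 27/52 4 6 W
4 160/313 32/45 -17216/14085 2192/14085 5 6 S
5 80/229 80/169 -31840/38701 4360/38701 5 7 E
6 160/353 160/433 -125760/152849 41040/152849 4 7 N
7 10/13 1/2 -33/26 27/52 4 6 W
final 5 6 S

n=0: pose=(5,6,S); sL=160/313, sR=32/45; mL=-17216/14085, mR=2192/14085; mL+mR=-16/15 → advance -1; mR−mL=19408/14085 → turn +1·90°
n=1: pose=(5,7,E); sL=80/229, sR=80/169; mL=-31840/38701, mR=4360/38701; mL+mR=-120/169 → advance -1; mR−mL=36200/38701 → turn +1·90°
n=2: pose=(4,7,N); sL=160/353, sR=160/433; mL=-125760/152849, mR=41040/152849; mL+mR=-240/433 → advance -1; mR−mL=166800/152849 → turn +1·90°
n=3: pose=(4,6,W); sL=10/13, sR=1/2; mL=-33/26, mR=27/52; mL+mR=-3/4 → advance -1; mR−mL=93/52 → turn +1·90°
n=4: pose=(5,6,S); sL=160/313, sR=32/45; mL=-17216/14085, mR=2192/14085; mL+mR=-16/15 → advance -1; mR−mL=19408/14085 → turn +1·90°
n=5: pose=(5,7,E); sL=80/229, sR=80/169; mL=-31840/38701, mR=4360/38701; mL+mR=-120/169 → advance -1; mR−mL=36200/38701 → turn +1·90°
n=6: pose=(4,7,N); sL=160/353, sR=160/433; mL=-125760/152849, mR=41040/152849; mL+mR=-240/433 → advance -1; mR−mL=166800/152849 → turn +1·90°
n=7: pose=(4,6,W); sL=10/13, sR=1/2; mL=-33/26, mR=27/52; mL+mR=-3/4 → advance -1; mR−mL=93/52 → turn +1·90°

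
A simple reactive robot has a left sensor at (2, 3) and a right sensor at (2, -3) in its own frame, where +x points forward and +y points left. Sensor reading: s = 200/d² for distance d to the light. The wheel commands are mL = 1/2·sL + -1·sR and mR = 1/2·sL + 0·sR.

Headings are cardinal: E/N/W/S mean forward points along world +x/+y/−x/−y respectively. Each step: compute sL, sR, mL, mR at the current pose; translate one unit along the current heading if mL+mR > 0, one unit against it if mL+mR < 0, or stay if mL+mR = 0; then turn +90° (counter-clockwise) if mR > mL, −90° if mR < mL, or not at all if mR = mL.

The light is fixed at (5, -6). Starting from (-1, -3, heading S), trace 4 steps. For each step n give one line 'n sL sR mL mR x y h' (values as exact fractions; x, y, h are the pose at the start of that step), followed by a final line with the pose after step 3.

n=0: pose=(-1,-3,S); sL=20, sR=100/41; mL=310/41, mR=10; mL+mR=720/41 → advance +1; mR−mL=100/41 → turn +1·90°
n=1: pose=(-1,-4,E); sL=200/41, sR=200/17; mL=-6500/697, mR=100/41; mL+mR=-4800/697 → advance -1; mR−mL=200/17 → turn +1·90°
n=2: pose=(-2,-4,N); sL=50/29, sR=25/4; mL=-625/116, mR=25/29; mL+mR=-525/116 → advance -1; mR−mL=25/4 → turn +1·90°
n=3: pose=(-2,-5,W); sL=40/17, sR=200/97; mL=-1460/1649, mR=20/17; mL+mR=480/1649 → advance +1; mR−mL=200/97 → turn +1·90°

0 20 100/41 310/41 10 -1 -3 S
1 200/41 200/17 -6500/697 100/41 -1 -4 E
2 50/29 25/4 -625/116 25/29 -2 -4 N
3 40/17 200/97 -1460/1649 20/17 -2 -5 W
final -3 -5 S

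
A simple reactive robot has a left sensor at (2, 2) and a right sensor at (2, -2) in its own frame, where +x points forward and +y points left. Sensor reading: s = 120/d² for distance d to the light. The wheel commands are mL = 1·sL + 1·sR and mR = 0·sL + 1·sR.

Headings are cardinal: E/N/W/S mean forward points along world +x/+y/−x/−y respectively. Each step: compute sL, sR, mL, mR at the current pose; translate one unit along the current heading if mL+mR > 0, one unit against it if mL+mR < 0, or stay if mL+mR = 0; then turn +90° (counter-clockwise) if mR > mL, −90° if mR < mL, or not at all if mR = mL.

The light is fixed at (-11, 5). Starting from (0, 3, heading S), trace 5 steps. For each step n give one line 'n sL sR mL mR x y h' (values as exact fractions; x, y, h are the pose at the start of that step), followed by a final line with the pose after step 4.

n=0: pose=(0,3,S); sL=24/37, sR=120/97; mL=6768/3589, mR=120/97; mL+mR=11208/3589 → advance +1; mR−mL=-24/37 → turn -1·90°
n=1: pose=(0,2,W); sL=60/53, sR=60/41; mL=5640/2173, mR=60/41; mL+mR=8820/2173 → advance +1; mR−mL=-60/53 → turn -1·90°
n=2: pose=(-1,2,N); sL=24/13, sR=24/29; mL=1008/377, mR=24/29; mL+mR=1320/377 → advance +1; mR−mL=-24/13 → turn -1·90°
n=3: pose=(-1,3,E); sL=5/6, sR=3/4; mL=19/12, mR=3/4; mL+mR=7/3 → advance +1; mR−mL=-5/6 → turn -1·90°
n=4: pose=(0,3,S); sL=24/37, sR=120/97; mL=6768/3589, mR=120/97; mL+mR=11208/3589 → advance +1; mR−mL=-24/37 → turn -1·90°

0 24/37 120/97 6768/3589 120/97 0 3 S
1 60/53 60/41 5640/2173 60/41 0 2 W
2 24/13 24/29 1008/377 24/29 -1 2 N
3 5/6 3/4 19/12 3/4 -1 3 E
4 24/37 120/97 6768/3589 120/97 0 3 S
final 0 2 W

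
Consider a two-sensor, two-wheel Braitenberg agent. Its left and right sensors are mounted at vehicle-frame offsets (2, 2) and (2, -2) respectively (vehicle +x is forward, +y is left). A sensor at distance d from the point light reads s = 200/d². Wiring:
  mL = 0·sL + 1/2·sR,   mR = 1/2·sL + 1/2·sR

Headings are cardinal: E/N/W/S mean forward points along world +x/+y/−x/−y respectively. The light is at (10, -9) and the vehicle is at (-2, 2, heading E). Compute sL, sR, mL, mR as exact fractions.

200/269 200/181 100/181 45000/48689

left sensor world pos  = (0, 4); dL² = 269
right sensor world pos = (0, 0); dR² = 181
sL = 200/269 = 200/269
sR = 200/181 = 200/181
mL = 0·sL + 1/2·sR = 100/181
mR = 1/2·sL + 1/2·sR = 45000/48689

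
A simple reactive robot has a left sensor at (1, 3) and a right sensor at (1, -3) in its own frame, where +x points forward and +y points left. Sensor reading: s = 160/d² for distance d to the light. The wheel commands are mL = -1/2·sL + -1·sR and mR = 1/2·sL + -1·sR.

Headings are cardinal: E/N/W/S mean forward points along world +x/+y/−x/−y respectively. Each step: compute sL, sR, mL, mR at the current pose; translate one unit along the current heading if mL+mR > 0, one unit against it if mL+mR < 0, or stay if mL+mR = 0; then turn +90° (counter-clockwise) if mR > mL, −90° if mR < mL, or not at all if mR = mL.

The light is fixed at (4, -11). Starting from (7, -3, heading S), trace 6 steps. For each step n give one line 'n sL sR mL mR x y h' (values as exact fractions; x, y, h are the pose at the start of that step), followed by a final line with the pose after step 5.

n=0: pose=(7,-3,S); sL=32/17, sR=160/49; mL=-3504/833, mR=-1936/833; mL+mR=-320/49 → advance -1; mR−mL=32/17 → turn +1·90°
n=1: pose=(7,-2,E); sL=1, sR=40/13; mL=-93/26, mR=-67/26; mL+mR=-80/13 → advance -1; mR−mL=1 → turn +1·90°
n=2: pose=(6,-2,N); sL=160/101, sR=32/25; mL=-5232/2525, mR=-1232/2525; mL+mR=-64/25 → advance -1; mR−mL=160/101 → turn +1·90°
n=3: pose=(6,-3,W); sL=80/13, sR=80/61; mL=-3480/793, mR=1400/793; mL+mR=-160/61 → advance -1; mR−mL=80/13 → turn +1·90°
n=4: pose=(7,-3,S); sL=32/17, sR=160/49; mL=-3504/833, mR=-1936/833; mL+mR=-320/49 → advance -1; mR−mL=32/17 → turn +1·90°
n=5: pose=(7,-2,E); sL=1, sR=40/13; mL=-93/26, mR=-67/26; mL+mR=-80/13 → advance -1; mR−mL=1 → turn +1·90°

0 32/17 160/49 -3504/833 -1936/833 7 -3 S
1 1 40/13 -93/26 -67/26 7 -2 E
2 160/101 32/25 -5232/2525 -1232/2525 6 -2 N
3 80/13 80/61 -3480/793 1400/793 6 -3 W
4 32/17 160/49 -3504/833 -1936/833 7 -3 S
5 1 40/13 -93/26 -67/26 7 -2 E
final 6 -2 N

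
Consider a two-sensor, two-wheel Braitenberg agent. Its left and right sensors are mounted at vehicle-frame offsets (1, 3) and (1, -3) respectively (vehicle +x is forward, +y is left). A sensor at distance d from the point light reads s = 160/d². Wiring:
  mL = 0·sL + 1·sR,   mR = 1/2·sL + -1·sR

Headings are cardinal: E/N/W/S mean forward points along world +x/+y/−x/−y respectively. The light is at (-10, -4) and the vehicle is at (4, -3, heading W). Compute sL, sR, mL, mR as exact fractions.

left sensor world pos  = (3, -6); dL² = 173
right sensor world pos = (3, 0); dR² = 185
sL = 160/173 = 160/173
sR = 160/185 = 32/37
mL = 0·sL + 1·sR = 32/37
mR = 1/2·sL + -1·sR = -2576/6401

160/173 32/37 32/37 -2576/6401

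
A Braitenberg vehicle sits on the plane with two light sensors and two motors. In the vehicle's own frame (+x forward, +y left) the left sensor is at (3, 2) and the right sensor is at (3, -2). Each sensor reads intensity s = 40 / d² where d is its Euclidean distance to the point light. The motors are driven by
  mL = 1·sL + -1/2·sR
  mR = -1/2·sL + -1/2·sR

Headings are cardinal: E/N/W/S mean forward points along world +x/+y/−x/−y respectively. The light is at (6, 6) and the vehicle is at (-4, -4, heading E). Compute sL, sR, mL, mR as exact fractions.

40/113 40/193 5460/21809 -6120/21809

left sensor world pos  = (-1, -2); dL² = 113
right sensor world pos = (-1, -6); dR² = 193
sL = 40/113 = 40/113
sR = 40/193 = 40/193
mL = 1·sL + -1/2·sR = 5460/21809
mR = -1/2·sL + -1/2·sR = -6120/21809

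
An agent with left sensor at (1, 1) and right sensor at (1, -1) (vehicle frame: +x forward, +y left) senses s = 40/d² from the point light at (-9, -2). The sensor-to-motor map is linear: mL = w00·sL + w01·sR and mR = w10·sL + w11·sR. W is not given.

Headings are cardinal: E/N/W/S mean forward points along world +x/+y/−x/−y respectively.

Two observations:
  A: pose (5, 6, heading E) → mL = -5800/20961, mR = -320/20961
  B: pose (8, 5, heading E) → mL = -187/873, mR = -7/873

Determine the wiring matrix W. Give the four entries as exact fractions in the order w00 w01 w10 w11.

obs A: pose=(5,6,E) → sL=20/153, sR=20/137, mL=-5800/20961, mR=-320/20961
obs B: pose=(8,5,E) → sL=10/97, sR=1/9, mL=-187/873, mR=-7/873
sensor matrix S = [[20/153, 20/137], [10/97, 1/9]]; det S = -9620/18298953
solve [mL_A; mL_B] = S·[w00; w01] and [mR_A; mR_B] = S·[w10; w11]:
  w00 = -1, w01 = -1, w10 = 1, w11 = -1

-1 -1 1 -1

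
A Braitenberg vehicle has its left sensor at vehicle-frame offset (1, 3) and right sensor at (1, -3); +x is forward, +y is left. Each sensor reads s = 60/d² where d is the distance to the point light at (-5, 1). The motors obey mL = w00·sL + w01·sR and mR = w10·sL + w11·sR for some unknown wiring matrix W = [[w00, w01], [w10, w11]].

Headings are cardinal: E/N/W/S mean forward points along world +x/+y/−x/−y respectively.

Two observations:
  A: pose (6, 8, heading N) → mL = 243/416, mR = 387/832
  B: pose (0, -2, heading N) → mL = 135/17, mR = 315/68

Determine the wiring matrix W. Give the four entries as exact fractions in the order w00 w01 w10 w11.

obs A: pose=(6,8,N) → sL=15/32, sR=3/13, mL=243/416, mR=387/832
obs B: pose=(0,-2,N) → sL=15/2, sR=15/17, mL=135/17, mR=315/68
sensor matrix S = [[15/32, 3/13], [15/2, 15/17]]; det S = -9315/7072
solve [mL_A; mL_B] = S·[w00; w01] and [mR_A; mR_B] = S·[w10; w11]:
  w00 = 1, w01 = 1/2, w10 = 1/2, w11 = 1

1 1/2 1/2 1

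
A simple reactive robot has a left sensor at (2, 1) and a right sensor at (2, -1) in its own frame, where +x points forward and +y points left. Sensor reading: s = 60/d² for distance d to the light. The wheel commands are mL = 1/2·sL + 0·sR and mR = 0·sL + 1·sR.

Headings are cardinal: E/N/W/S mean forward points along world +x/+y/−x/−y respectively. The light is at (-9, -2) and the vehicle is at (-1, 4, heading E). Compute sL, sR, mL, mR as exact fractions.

left sensor world pos  = (1, 5); dL² = 149
right sensor world pos = (1, 3); dR² = 125
sL = 60/149 = 60/149
sR = 60/125 = 12/25
mL = 1/2·sL + 0·sR = 30/149
mR = 0·sL + 1·sR = 12/25

60/149 12/25 30/149 12/25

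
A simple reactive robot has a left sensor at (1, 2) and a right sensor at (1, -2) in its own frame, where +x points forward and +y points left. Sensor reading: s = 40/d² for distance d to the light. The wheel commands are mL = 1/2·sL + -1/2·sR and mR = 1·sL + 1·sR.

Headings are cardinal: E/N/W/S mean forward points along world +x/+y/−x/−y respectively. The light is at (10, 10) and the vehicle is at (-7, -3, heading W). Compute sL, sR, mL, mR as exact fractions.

left sensor world pos  = (-8, -5); dL² = 549
right sensor world pos = (-8, -1); dR² = 445
sL = 40/549 = 40/549
sR = 40/445 = 8/89
mL = 1/2·sL + -1/2·sR = -416/48861
mR = 1·sL + 1·sR = 7952/48861

40/549 8/89 -416/48861 7952/48861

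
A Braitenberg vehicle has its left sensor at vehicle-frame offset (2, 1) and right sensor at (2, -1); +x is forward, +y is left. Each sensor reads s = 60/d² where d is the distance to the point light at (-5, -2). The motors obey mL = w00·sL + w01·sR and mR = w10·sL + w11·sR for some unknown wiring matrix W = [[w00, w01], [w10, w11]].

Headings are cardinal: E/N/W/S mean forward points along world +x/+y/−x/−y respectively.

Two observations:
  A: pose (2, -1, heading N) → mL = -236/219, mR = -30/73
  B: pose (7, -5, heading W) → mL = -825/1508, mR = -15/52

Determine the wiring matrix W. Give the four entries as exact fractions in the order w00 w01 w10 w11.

-1/2 -1/2 0 -1/2

obs A: pose=(2,-1,N) → sL=4/3, sR=60/73, mL=-236/219, mR=-30/73
obs B: pose=(7,-5,W) → sL=15/29, sR=15/26, mL=-825/1508, mR=-15/52
sensor matrix S = [[4/3, 60/73], [15/29, 15/26]]; det S = 9470/27521
solve [mL_A; mL_B] = S·[w00; w01] and [mR_A; mR_B] = S·[w10; w11]:
  w00 = -1/2, w01 = -1/2, w10 = 0, w11 = -1/2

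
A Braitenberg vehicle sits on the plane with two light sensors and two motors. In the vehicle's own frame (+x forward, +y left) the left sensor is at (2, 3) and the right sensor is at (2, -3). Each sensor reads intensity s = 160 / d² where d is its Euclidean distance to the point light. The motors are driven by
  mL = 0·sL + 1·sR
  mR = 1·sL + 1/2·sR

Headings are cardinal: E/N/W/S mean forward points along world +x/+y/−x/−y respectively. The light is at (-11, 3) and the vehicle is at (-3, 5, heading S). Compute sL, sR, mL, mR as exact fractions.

160/121 32/5 32/5 2736/605

left sensor world pos  = (0, 3); dL² = 121
right sensor world pos = (-6, 3); dR² = 25
sL = 160/121 = 160/121
sR = 160/25 = 32/5
mL = 0·sL + 1·sR = 32/5
mR = 1·sL + 1/2·sR = 2736/605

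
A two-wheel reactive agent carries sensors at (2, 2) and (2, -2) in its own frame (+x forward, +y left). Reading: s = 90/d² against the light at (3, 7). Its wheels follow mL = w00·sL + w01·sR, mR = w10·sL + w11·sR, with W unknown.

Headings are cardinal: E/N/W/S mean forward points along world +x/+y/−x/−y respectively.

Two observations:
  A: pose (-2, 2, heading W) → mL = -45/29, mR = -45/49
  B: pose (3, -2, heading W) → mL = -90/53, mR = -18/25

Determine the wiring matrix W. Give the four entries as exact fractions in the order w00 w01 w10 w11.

0 -1 -1 0

obs A: pose=(-2,2,W) → sL=45/49, sR=45/29, mL=-45/29, mR=-45/49
obs B: pose=(3,-2,W) → sL=18/25, sR=90/53, mL=-90/53, mR=-18/25
sensor matrix S = [[45/49, 45/29], [18/25, 90/53]]; det S = 166536/376565
solve [mL_A; mL_B] = S·[w00; w01] and [mR_A; mR_B] = S·[w10; w11]:
  w00 = 0, w01 = -1, w10 = -1, w11 = 0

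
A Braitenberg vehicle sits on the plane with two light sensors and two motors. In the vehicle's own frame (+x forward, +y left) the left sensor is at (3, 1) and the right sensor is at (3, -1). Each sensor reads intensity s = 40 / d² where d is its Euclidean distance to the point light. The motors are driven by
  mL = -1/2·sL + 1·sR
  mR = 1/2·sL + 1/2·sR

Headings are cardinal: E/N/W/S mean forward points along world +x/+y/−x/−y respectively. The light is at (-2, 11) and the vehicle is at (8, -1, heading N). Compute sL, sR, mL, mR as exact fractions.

20/81 20/101 610/8181 1820/8181

left sensor world pos  = (7, 2); dL² = 162
right sensor world pos = (9, 2); dR² = 202
sL = 40/162 = 20/81
sR = 40/202 = 20/101
mL = -1/2·sL + 1·sR = 610/8181
mR = 1/2·sL + 1/2·sR = 1820/8181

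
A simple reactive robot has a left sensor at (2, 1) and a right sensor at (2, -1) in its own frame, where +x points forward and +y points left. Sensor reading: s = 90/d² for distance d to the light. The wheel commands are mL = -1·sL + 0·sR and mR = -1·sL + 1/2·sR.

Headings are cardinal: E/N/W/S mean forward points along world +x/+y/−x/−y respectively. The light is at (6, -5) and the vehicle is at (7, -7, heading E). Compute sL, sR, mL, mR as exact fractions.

9 5 -9 -13/2

left sensor world pos  = (9, -6); dL² = 10
right sensor world pos = (9, -8); dR² = 18
sL = 90/10 = 9
sR = 90/18 = 5
mL = -1·sL + 0·sR = -9
mR = -1·sL + 1/2·sR = -13/2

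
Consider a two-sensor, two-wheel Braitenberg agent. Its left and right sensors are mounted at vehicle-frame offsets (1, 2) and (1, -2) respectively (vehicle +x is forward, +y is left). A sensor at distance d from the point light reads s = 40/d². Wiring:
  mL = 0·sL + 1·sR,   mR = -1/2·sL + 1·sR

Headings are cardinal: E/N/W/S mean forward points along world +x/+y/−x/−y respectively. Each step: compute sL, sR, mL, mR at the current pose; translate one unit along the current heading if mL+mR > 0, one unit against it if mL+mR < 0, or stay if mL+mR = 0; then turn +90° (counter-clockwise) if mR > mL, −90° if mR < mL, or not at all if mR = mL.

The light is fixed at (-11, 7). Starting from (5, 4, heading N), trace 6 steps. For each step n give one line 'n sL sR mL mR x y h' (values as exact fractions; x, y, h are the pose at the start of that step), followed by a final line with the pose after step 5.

n=0: pose=(5,4,N); sL=1/5, sR=5/41; mL=5/41, mR=9/410; mL+mR=59/410 → advance +1; mR−mL=-1/10 → turn -1·90°
n=1: pose=(5,5,E); sL=40/289, sR=8/61; mL=8/61, mR=1092/17629; mL+mR=3404/17629 → advance +1; mR−mL=-20/289 → turn -1·90°
n=2: pose=(6,5,S); sL=4/37, sR=20/117; mL=20/117, mR=506/4329; mL+mR=1246/4329 → advance +1; mR−mL=-2/37 → turn -1·90°
n=3: pose=(6,4,W); sL=40/281, sR=40/257; mL=40/257, mR=6100/72217; mL+mR=17340/72217 → advance +1; mR−mL=-20/281 → turn -1·90°
n=4: pose=(5,4,N); sL=1/5, sR=5/41; mL=5/41, mR=9/410; mL+mR=59/410 → advance +1; mR−mL=-1/10 → turn -1·90°
n=5: pose=(5,5,E); sL=40/289, sR=8/61; mL=8/61, mR=1092/17629; mL+mR=3404/17629 → advance +1; mR−mL=-20/289 → turn -1·90°

0 1/5 5/41 5/41 9/410 5 4 N
1 40/289 8/61 8/61 1092/17629 5 5 E
2 4/37 20/117 20/117 506/4329 6 5 S
3 40/281 40/257 40/257 6100/72217 6 4 W
4 1/5 5/41 5/41 9/410 5 4 N
5 40/289 8/61 8/61 1092/17629 5 5 E
final 6 5 S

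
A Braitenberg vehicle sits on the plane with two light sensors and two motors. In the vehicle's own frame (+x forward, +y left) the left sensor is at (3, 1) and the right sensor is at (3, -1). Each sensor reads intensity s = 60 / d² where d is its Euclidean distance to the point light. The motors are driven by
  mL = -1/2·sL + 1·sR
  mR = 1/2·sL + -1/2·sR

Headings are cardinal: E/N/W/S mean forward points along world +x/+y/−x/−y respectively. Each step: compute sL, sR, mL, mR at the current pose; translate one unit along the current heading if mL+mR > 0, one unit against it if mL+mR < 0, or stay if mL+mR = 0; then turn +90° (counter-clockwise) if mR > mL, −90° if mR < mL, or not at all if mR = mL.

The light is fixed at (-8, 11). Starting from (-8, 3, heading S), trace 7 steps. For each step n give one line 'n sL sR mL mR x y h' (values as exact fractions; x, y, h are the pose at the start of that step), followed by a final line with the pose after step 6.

0 30/61 30/61 15/61 0 -8 3 S
1 60/109 60/73 4350/7957 -1080/7957 -8 2 W
2 3/2 5/3 11/12 -1/12 -9 2 N
3 60/53 12/17 126/901 192/901 -9 3 E
4 30/13 30/13 15/13 0 -8 3 N
5 4/3 60/73 34/219 56/219 -8 4 E
6 15/4 3 9/8 3/8 -7 4 N
final -7 5 E

n=0: pose=(-8,3,S); sL=30/61, sR=30/61; mL=15/61, mR=0; mL+mR=15/61 → advance +1; mR−mL=-15/61 → turn -1·90°
n=1: pose=(-8,2,W); sL=60/109, sR=60/73; mL=4350/7957, mR=-1080/7957; mL+mR=30/73 → advance +1; mR−mL=-5430/7957 → turn -1·90°
n=2: pose=(-9,2,N); sL=3/2, sR=5/3; mL=11/12, mR=-1/12; mL+mR=5/6 → advance +1; mR−mL=-1 → turn -1·90°
n=3: pose=(-9,3,E); sL=60/53, sR=12/17; mL=126/901, mR=192/901; mL+mR=6/17 → advance +1; mR−mL=66/901 → turn +1·90°
n=4: pose=(-8,3,N); sL=30/13, sR=30/13; mL=15/13, mR=0; mL+mR=15/13 → advance +1; mR−mL=-15/13 → turn -1·90°
n=5: pose=(-8,4,E); sL=4/3, sR=60/73; mL=34/219, mR=56/219; mL+mR=30/73 → advance +1; mR−mL=22/219 → turn +1·90°
n=6: pose=(-7,4,N); sL=15/4, sR=3; mL=9/8, mR=3/8; mL+mR=3/2 → advance +1; mR−mL=-3/4 → turn -1·90°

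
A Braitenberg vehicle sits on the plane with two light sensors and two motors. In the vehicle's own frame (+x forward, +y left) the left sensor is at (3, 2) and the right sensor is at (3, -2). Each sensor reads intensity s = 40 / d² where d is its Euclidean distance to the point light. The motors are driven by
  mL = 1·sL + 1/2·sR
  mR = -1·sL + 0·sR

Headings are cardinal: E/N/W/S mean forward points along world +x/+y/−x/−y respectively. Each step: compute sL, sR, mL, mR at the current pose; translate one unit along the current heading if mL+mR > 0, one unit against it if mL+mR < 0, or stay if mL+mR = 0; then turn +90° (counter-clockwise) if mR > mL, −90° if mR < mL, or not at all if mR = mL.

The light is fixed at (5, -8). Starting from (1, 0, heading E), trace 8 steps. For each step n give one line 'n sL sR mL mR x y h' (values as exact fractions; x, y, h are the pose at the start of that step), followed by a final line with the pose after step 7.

n=0: pose=(1,0,E); sL=40/101, sR=40/37; mL=3500/3737, mR=-40/101; mL+mR=20/37 → advance +1; mR−mL=-4980/3737 → turn -1·90°
n=1: pose=(2,0,S); sL=20/13, sR=4/5; mL=126/65, mR=-20/13; mL+mR=2/5 → advance +1; mR−mL=-226/65 → turn -1·90°
n=2: pose=(2,-1,W); sL=40/61, sR=40/117; mL=5900/7137, mR=-40/61; mL+mR=20/117 → advance +1; mR−mL=-10580/7137 → turn -1·90°
n=3: pose=(1,-1,N); sL=5/17, sR=5/13; mL=215/442, mR=-5/17; mL+mR=5/26 → advance +1; mR−mL=-345/442 → turn -1·90°
n=4: pose=(1,0,E); sL=40/101, sR=40/37; mL=3500/3737, mR=-40/101; mL+mR=20/37 → advance +1; mR−mL=-4980/3737 → turn -1·90°
n=5: pose=(2,0,S); sL=20/13, sR=4/5; mL=126/65, mR=-20/13; mL+mR=2/5 → advance +1; mR−mL=-226/65 → turn -1·90°
n=6: pose=(2,-1,W); sL=40/61, sR=40/117; mL=5900/7137, mR=-40/61; mL+mR=20/117 → advance +1; mR−mL=-10580/7137 → turn -1·90°
n=7: pose=(1,-1,N); sL=5/17, sR=5/13; mL=215/442, mR=-5/17; mL+mR=5/26 → advance +1; mR−mL=-345/442 → turn -1·90°

0 40/101 40/37 3500/3737 -40/101 1 0 E
1 20/13 4/5 126/65 -20/13 2 0 S
2 40/61 40/117 5900/7137 -40/61 2 -1 W
3 5/17 5/13 215/442 -5/17 1 -1 N
4 40/101 40/37 3500/3737 -40/101 1 0 E
5 20/13 4/5 126/65 -20/13 2 0 S
6 40/61 40/117 5900/7137 -40/61 2 -1 W
7 5/17 5/13 215/442 -5/17 1 -1 N
final 1 0 E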